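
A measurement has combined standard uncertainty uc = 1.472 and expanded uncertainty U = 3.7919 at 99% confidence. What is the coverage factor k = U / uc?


k = U / uc
k = 3.7919 / 1.472
k = 2.576

2.576


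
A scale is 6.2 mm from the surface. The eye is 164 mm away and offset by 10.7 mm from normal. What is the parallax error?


error = h * offset / d
= 6.2 * 10.7 / 164
= 0.4045

0.4045


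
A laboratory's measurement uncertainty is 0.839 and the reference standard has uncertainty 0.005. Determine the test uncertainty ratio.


TUR = u_lab / u_ref
= 0.839 / 0.005
= 167.8000

167.8000


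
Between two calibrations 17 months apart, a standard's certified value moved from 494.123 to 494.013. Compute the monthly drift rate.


rate = (v2 - v1) / months
= (494.013 - 494.123) / 17
= -0.1100 / 17
= -0.0065

-0.0065


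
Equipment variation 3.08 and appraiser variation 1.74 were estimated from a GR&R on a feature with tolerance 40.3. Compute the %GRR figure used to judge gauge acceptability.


GRR = sqrt(EV^2 + AV^2) = sqrt(3.08^2 + 1.74^2) = 3.5375133
%GRR = GRR / tol * 100 = 3.5375133 / 40.3 * 100
%GRR = 8.7779

8.7779


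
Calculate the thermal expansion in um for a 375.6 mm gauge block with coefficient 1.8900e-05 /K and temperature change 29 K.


dL = L * alpha * dT
= 375.6 * 1.8900e-05 * 29
= 0.2058664 mm
dL_um = 0.2058664 * 1000 = 205.8664 um

205.8664


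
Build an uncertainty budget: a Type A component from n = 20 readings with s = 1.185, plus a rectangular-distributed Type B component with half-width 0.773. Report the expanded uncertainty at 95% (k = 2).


u_A = s / sqrt(n) = 1.185 / sqrt(20) = 0.26497406
u_B = half_width / sqrt(3) = 0.773 / sqrt(3) = 0.44629176
uc = sqrt(u_A^2 + u_B^2) = sqrt(0.26497406^2 + 0.44629176^2) = 0.51902561
U = k * uc = 2 * 0.51902561
U = 1.0381

1.0381


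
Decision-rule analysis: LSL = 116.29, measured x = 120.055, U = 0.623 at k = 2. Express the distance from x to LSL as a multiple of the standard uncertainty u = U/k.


u = U / k = 0.623 / 2 = 0.3115
margin = |LSL - x| = |116.29 - 120.055| = 3.765
z = margin / u = 3.765 / 0.3115
z = 12.0867

12.0867


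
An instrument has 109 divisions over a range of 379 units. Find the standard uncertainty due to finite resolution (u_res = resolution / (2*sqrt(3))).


resolution = range / divisions
resolution = 379 / 109 = 3.4770642
u_res = resolution / (2*sqrt(3))
u_res = 3.4770642 / 3.4641016
u_res = 1.0037

1.0037


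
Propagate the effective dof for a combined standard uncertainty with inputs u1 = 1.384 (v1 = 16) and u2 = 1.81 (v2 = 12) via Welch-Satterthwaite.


uc = sqrt(u1^2 + u2^2) = sqrt(1.384^2 + 1.81^2) = 2.2784986
v_eff = uc^4 / (u1^4/v1 + u2^4/v2)
= 2.2784986^4 / (1.384^4/16 + 1.81^4/12)
= 26.952252 / 1.1237133
v_eff = 23.9850

23.9850


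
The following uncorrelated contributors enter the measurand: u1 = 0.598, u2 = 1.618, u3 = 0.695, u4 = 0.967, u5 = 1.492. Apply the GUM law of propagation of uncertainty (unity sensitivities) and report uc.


uc = sqrt(0.598^2 + 1.618^2 + 0.695^2 + 0.967^2 + 1.492^2)
uc = sqrt(6.619706)
uc = 2.5729

2.5729


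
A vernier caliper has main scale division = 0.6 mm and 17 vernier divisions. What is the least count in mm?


LC = MSD / n_div
= 0.6 / 17
= 0.0353

0.0353


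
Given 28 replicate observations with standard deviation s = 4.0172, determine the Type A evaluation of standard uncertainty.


u_A = s / sqrt(n)
u_A = 4.0172 / sqrt(28)
u_A = 4.0172 / 5.2915026
u_A = 0.7592

0.7592


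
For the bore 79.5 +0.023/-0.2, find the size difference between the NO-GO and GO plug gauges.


GO = nominal - lower_tol (smallest hole = maximum material condition)
GO = 79.5 - 0.2 = 79.3
NO-GO = nominal + upper_tol (largest hole = least material condition)
NO-GO = 79.5 + 0.023 = 79.523
spread = NO-GO - GO = 79.523 - 79.3 = 0.2230

0.2230


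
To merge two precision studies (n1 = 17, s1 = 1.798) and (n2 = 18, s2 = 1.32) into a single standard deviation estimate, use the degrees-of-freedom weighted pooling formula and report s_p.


s_p = sqrt(((n1-1)*s1^2 + (n2-1)*s2^2) / (n1+n2-2))
numerator = (17-1)*1.798^2 + (18-1)*1.32^2 = 51.724864 + 29.6208 = 81.345664
denominator = 17 + 18 - 2 = 33
s_p^2 = 81.345664 / 33 = 2.4650201
s_p = sqrt(2.4650201) = 1.5700

1.5700


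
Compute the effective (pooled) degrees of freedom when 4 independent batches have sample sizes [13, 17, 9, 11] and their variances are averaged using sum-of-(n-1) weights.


nu = sum_i (n_i - 1)
nu = ((13 - 1) + (17 - 1) + (9 - 1) + (11 - 1))
nu = 12 + 16 + 8 + 10
nu = 46

46


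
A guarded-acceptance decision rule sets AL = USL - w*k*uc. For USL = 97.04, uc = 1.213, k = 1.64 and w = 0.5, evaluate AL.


U = k * uc = 1.64 * 1.213 = 1.98932
guard band g = w * U = 0.5 * 1.98932 = 0.99466
AL = USL - g = 97.04 - 0.99466
AL = 96.0453

96.0453


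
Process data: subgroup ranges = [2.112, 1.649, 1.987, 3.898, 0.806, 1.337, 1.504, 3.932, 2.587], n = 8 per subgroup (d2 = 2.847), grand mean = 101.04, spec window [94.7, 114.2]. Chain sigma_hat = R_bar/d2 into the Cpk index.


R_bar = (2.112 + 1.649 + 1.987 + 3.898 + 0.806 + 1.337 + 1.504 + 3.932 + 2.587) / 9 = 2.2013333
sigma = R_bar / d2 = 2.2013333 / 2.847 = 0.77321156
Cp = (USL - LSL)/(6*sigma) = (114.2 - 94.7)/(6*0.77321156) = 4.2032
Cpu = (114.2 - 101.04)/(3*0.77321156) = 5.6733
Cpl = (101.04 - 94.7)/(3*0.77321156) = 2.7332
Cpk = min(Cpu, Cpl) = 2.7332

2.7332


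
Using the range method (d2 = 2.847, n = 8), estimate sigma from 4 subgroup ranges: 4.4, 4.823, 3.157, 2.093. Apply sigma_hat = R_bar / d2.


R_bar = (4.4 + 4.823 + 3.157 + 2.093) / 4
R_bar = 14.473 / 4 = 3.61825
sigma_hat = R_bar / d2 = 3.61825 / 2.847 = 1.2709

1.2709


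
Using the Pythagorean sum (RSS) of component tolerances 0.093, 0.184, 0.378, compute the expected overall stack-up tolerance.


RSS = sqrt(0.093^2 + 0.184^2 + 0.378^2)
= sqrt(0.185389)
= 0.4306

0.4306


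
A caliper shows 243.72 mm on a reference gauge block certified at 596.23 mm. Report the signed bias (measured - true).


Systematic error = measured - true
= 243.72 - 596.23
= -352.5100

-352.5100


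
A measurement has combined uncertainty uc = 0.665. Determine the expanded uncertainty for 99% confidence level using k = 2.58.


U = k * uc
U = 2.58 * 0.665
U = 1.7157

1.7157


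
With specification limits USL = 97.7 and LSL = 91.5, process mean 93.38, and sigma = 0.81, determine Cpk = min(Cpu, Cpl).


Cpu = (USL - mean) / (3*sigma) = (97.7 - 93.38) / (3*0.81) = 1.7778
Cpl = (mean - LSL) / (3*sigma) = (93.38 - 91.5) / (3*0.81) = 0.7737
Cpk = min(Cpu, Cpl) = 0.7737

0.7737


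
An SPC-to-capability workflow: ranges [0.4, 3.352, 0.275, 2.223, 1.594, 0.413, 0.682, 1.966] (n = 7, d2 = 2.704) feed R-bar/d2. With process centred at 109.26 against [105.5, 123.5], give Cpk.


R_bar = (0.4 + 3.352 + 0.275 + 2.223 + 1.594 + 0.413 + 0.682 + 1.966) / 8 = 1.363125
sigma = R_bar / d2 = 1.363125 / 2.704 = 0.50411428
Cp = (USL - LSL)/(6*sigma) = (123.5 - 105.5)/(6*0.50411428) = 5.9510
Cpu = (123.5 - 109.26)/(3*0.50411428) = 9.4159
Cpl = (109.26 - 105.5)/(3*0.50411428) = 2.4862
Cpk = min(Cpu, Cpl) = 2.4862

2.4862


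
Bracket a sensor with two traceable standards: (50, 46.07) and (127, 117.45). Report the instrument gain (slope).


slope = (y2 - y1) / (x2 - x1)
= (117.45 - 46.07) / (127 - 50)
= 71.3800 / 77
= 0.9270

0.9270


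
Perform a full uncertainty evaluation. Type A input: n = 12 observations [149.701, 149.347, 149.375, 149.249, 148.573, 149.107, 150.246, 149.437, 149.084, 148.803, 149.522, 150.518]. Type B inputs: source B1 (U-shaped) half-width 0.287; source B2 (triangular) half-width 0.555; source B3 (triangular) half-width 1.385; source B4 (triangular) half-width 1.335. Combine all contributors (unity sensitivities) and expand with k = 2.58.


mean = (149.701 + 149.347 + 149.375 + 149.249 + 148.573 + 149.107 + 150.246 + 149.437 + 149.084 + 148.803 + 149.522 + 150.518) / 12 = 149.4135
s = sqrt(sum((x - mean)^2)/(n-1)) = 0.54959365
u_A = s / sqrt(n) = 0.54959365 / sqrt(12) = 0.15865402
u_B1 = 0.287 / sqrt(2) = 0.20293965
u_B2 = 0.555 / sqrt(6) = 0.2265778
u_B3 = 1.385 / sqrt(6) = 0.56542388
u_B4 = 1.335 / sqrt(6) = 0.54501147
uc = sqrt(0.15865402^2 + 0.20293965^2 + 0.2265778^2 + 0.56542388^2 + 0.54501147^2) = 0.8569917
U = k * uc = 2.58 * 0.8569917
U = 2.2110

2.2110


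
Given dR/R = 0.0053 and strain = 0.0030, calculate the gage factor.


GF = (dR/R) / epsilon
= 0.0053 / 0.0030
= 1.7667

1.7667


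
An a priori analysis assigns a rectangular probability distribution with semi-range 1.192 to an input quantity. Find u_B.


u_B = half_width / sqrt(3)
u_B = 1.192 / 1.7320508
u_B = 0.6882

0.6882


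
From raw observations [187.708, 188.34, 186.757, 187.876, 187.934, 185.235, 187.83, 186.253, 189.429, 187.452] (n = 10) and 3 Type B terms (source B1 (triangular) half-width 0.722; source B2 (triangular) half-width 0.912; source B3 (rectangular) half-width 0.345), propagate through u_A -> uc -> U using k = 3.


mean = (187.708 + 188.34 + 186.757 + 187.876 + 187.934 + 185.235 + 187.83 + 186.253 + 189.429 + 187.452) / 10 = 187.4814
s = sqrt(sum((x - mean)^2)/(n-1)) = 1.1616399
u_A = s / sqrt(n) = 1.1616399 / sqrt(10) = 0.36734279
u_B1 = 0.722 / sqrt(6) = 0.29475527
u_B2 = 0.912 / sqrt(6) = 0.37232244
u_B3 = 0.345 / sqrt(3) = 0.19918584
uc = sqrt(0.36734279^2 + 0.29475527^2 + 0.37232244^2 + 0.19918584^2) = 0.6325507
U = k * uc = 3 * 0.6325507
U = 1.8977

1.8977


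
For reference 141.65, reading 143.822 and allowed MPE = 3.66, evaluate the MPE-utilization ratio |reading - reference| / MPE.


e = indication - reference = 143.822 - 141.65 = 2.1720
|e| = 2.1720
ratio = |e| / MPE = 2.1720 / 3.66
ratio = 0.5934

0.5934


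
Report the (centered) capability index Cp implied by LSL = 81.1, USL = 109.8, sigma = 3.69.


Cp = (USL - LSL) / (6 * sigma)
= (109.8 - 81.1) / (6 * 3.69)
= 28.7000 / 22.1400
= 1.2963

1.2963


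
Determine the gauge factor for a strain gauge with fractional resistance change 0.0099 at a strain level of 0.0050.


GF = (dR/R) / epsilon
= 0.0099 / 0.0050
= 1.9800

1.9800


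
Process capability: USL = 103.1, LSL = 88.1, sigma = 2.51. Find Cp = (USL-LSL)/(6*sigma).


Cp = (USL - LSL) / (6 * sigma)
= (103.1 - 88.1) / (6 * 2.51)
= 15.0000 / 15.0600
= 0.9960

0.9960


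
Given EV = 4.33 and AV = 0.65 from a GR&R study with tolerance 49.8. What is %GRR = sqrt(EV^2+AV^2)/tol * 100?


GRR = sqrt(EV^2 + AV^2) = sqrt(4.33^2 + 0.65^2) = 4.3785157
%GRR = GRR / tol * 100 = 4.3785157 / 49.8 * 100
%GRR = 8.7922

8.7922


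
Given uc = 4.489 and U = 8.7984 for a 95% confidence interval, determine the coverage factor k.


k = U / uc
k = 8.7984 / 4.489
k = 1.96

1.96


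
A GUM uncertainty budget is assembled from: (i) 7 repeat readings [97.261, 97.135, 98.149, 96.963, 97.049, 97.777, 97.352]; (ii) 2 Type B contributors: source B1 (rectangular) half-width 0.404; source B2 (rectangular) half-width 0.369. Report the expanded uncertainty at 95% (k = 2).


mean = (97.261 + 97.135 + 98.149 + 96.963 + 97.049 + 97.777 + 97.352) / 7 = 97.38371429
s = sqrt(sum((x - mean)^2)/(n-1)) = 0.42959156
u_A = s / sqrt(n) = 0.42959156 / sqrt(7) = 0.16237035
u_B1 = 0.404 / sqrt(3) = 0.23324951
u_B2 = 0.369 / sqrt(3) = 0.21304225
uc = sqrt(0.16237035^2 + 0.23324951^2 + 0.21304225^2) = 0.35518511
U = k * uc = 2 * 0.35518511
U = 0.7104

0.7104


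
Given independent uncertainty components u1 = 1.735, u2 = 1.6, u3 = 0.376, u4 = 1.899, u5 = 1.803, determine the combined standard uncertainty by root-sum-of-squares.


uc = sqrt(1.735^2 + 1.6^2 + 0.376^2 + 1.899^2 + 1.803^2)
uc = sqrt(12.568611)
uc = 3.5452

3.5452


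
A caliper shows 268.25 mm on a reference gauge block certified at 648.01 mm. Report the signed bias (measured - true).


Systematic error = measured - true
= 268.25 - 648.01
= -379.7600

-379.7600


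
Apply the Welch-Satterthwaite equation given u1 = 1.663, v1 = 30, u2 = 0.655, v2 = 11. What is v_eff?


uc = sqrt(u1^2 + u2^2) = sqrt(1.663^2 + 0.655^2) = 1.7873427
v_eff = uc^4 / (u1^4/v1 + u2^4/v2)
= 1.7873427^4 / (1.663^4/30 + 0.655^4/11)
= 10.20543 / 0.27167868
v_eff = 37.5643

37.5643


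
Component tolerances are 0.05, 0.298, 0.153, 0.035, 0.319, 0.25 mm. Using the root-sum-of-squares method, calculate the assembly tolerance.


RSS = sqrt(0.05^2 + 0.298^2 + 0.153^2 + 0.035^2 + 0.319^2 + 0.25^2)
= sqrt(0.280199)
= 0.5293

0.5293


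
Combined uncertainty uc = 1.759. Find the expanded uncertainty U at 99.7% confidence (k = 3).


U = k * uc
U = 3 * 1.759
U = 5.2770

5.2770


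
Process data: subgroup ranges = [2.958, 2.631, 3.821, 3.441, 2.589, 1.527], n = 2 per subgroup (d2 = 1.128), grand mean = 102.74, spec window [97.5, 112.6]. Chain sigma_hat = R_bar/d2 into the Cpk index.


R_bar = (2.958 + 2.631 + 3.821 + 3.441 + 2.589 + 1.527) / 6 = 2.8278333
sigma = R_bar / d2 = 2.8278333 / 1.128 = 2.5069444
Cp = (USL - LSL)/(6*sigma) = (112.6 - 97.5)/(6*2.5069444) = 1.0039
Cpu = (112.6 - 102.74)/(3*2.5069444) = 1.3110
Cpl = (102.74 - 97.5)/(3*2.5069444) = 0.6967
Cpk = min(Cpu, Cpl) = 0.6967

0.6967


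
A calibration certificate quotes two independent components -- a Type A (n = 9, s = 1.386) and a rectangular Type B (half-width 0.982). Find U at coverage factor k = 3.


u_A = s / sqrt(n) = 1.386 / sqrt(9) = 0.462
u_B = half_width / sqrt(3) = 0.982 / sqrt(3) = 0.56695796
uc = sqrt(u_A^2 + u_B^2) = sqrt(0.462^2 + 0.56695796^2) = 0.73135855
U = k * uc = 3 * 0.73135855
U = 2.1941

2.1941


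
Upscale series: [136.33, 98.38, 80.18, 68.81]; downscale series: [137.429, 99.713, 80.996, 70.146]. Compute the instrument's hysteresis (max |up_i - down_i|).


|136.33 - 137.429| = 1.0990
|98.38 - 99.713| = 1.3330
|80.18 - 80.996| = 0.8160
|68.81 - 70.146| = 1.3360
hysteresis = max(diffs) = 1.3360

1.3360


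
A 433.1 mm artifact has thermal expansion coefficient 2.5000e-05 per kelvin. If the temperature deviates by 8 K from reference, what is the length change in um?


dL = L * alpha * dT
= 433.1 * 2.5000e-05 * 8
= 0.0866200 mm
dL_um = 0.0866200 * 1000 = 86.6200 um

86.6200


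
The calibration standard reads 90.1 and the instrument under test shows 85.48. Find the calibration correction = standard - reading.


Correction = standard - reading
= 90.1 - 85.48
= 4.6200

4.6200


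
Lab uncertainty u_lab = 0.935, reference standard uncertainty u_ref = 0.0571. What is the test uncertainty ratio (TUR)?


TUR = u_lab / u_ref
= 0.935 / 0.0571
= 16.3748

16.3748


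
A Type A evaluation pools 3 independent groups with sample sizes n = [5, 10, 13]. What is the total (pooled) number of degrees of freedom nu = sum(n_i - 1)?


nu = sum_i (n_i - 1)
nu = ((5 - 1) + (10 - 1) + (13 - 1))
nu = 4 + 9 + 12
nu = 25

25


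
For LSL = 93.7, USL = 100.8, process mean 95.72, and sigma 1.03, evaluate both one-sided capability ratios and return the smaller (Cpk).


Cpu = (USL - mean) / (3*sigma) = (100.8 - 95.72) / (3*1.03) = 1.6440
Cpl = (mean - LSL) / (3*sigma) = (95.72 - 93.7) / (3*1.03) = 0.6537
Cpk = min(Cpu, Cpl) = 0.6537

0.6537


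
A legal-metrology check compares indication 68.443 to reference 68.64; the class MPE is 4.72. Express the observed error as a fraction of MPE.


e = indication - reference = 68.443 - 68.64 = -0.1970
|e| = 0.1970
ratio = |e| / MPE = 0.1970 / 4.72
ratio = 0.0417

0.0417


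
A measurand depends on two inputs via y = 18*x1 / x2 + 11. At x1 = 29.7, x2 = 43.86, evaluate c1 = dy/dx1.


y = 18*x1 / x2 + 11
dy/dx1 = 18/x2
Evaluate at x2 = 43.86: c1 = 18 / 43.86
c1 = 0.4104

0.4104


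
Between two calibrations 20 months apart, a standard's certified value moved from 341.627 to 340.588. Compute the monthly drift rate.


rate = (v2 - v1) / months
= (340.588 - 341.627) / 20
= -1.0390 / 20
= -0.0519

-0.0519


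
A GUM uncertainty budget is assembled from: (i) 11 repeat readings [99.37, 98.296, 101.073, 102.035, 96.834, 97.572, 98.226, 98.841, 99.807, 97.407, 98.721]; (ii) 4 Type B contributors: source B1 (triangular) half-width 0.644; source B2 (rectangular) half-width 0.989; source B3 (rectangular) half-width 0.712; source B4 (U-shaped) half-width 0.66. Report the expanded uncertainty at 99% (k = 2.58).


mean = (99.37 + 98.296 + 101.073 + 102.035 + 96.834 + 97.572 + 98.226 + 98.841 + 99.807 + 97.407 + 98.721) / 11 = 98.92563636
s = sqrt(sum((x - mean)^2)/(n-1)) = 1.5716894
u_A = s / sqrt(n) = 1.5716894 / sqrt(11) = 0.47388218
u_B1 = 0.644 / sqrt(6) = 0.2629119
u_B2 = 0.989 / sqrt(3) = 0.57099942
u_B3 = 0.712 / sqrt(3) = 0.41107339
u_B4 = 0.66 / sqrt(2) = 0.46669048
uc = sqrt(0.47388218^2 + 0.2629119^2 + 0.57099942^2 + 0.41107339^2 + 0.46669048^2) = 1.0032491
U = k * uc = 2.58 * 1.0032491
U = 2.5884

2.5884


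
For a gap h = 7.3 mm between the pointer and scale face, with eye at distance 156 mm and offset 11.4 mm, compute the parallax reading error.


error = h * offset / d
= 7.3 * 11.4 / 156
= 0.5335

0.5335


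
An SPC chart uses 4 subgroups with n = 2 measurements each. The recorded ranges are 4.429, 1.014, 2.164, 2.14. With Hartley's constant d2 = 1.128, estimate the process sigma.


R_bar = (4.429 + 1.014 + 2.164 + 2.14) / 4
R_bar = 9.747 / 4 = 2.43675
sigma_hat = R_bar / d2 = 2.43675 / 1.128 = 2.1602

2.1602


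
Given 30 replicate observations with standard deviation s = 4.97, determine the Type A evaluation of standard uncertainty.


u_A = s / sqrt(n)
u_A = 4.97 / sqrt(30)
u_A = 4.97 / 5.4772256
u_A = 0.9074

0.9074


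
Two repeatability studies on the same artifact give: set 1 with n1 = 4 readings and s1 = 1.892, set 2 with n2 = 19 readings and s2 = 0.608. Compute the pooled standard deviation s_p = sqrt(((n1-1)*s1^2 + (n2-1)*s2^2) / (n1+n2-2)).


s_p = sqrt(((n1-1)*s1^2 + (n2-1)*s2^2) / (n1+n2-2))
numerator = (4-1)*1.892^2 + (19-1)*0.608^2 = 10.738992 + 6.653952 = 17.392944
denominator = 4 + 19 - 2 = 21
s_p^2 = 17.392944 / 21 = 0.82823543
s_p = sqrt(0.82823543) = 0.9101

0.9101


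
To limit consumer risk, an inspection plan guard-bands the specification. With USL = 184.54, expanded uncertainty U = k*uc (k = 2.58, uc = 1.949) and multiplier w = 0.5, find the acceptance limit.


U = k * uc = 2.58 * 1.949 = 5.02842
guard band g = w * U = 0.5 * 5.02842 = 2.51421
AL = USL - g = 184.54 - 2.51421
AL = 182.0258

182.0258


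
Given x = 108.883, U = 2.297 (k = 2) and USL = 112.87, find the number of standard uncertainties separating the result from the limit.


u = U / k = 2.297 / 2 = 1.1485
margin = |USL - x| = |112.87 - 108.883| = 3.987
z = margin / u = 3.987 / 1.1485
z = 3.4715

3.4715


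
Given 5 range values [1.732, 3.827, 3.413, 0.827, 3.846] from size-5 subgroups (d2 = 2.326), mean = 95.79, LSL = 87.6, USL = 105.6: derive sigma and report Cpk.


R_bar = (1.732 + 3.827 + 3.413 + 0.827 + 3.846) / 5 = 2.729
sigma = R_bar / d2 = 2.729 / 2.326 = 1.1732588
Cp = (USL - LSL)/(6*sigma) = (105.6 - 87.6)/(6*1.1732588) = 2.5570
Cpu = (105.6 - 95.79)/(3*1.1732588) = 2.7871
Cpl = (95.79 - 87.6)/(3*1.1732588) = 2.3269
Cpk = min(Cpu, Cpl) = 2.3269

2.3269


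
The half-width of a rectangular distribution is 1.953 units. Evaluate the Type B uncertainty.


u_B = half_width / sqrt(3)
u_B = 1.953 / 1.7320508
u_B = 1.1276

1.1276


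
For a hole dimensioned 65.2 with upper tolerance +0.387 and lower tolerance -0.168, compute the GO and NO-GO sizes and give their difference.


GO = nominal - lower_tol (smallest hole = maximum material condition)
GO = 65.2 - 0.168 = 65.032
NO-GO = nominal + upper_tol (largest hole = least material condition)
NO-GO = 65.2 + 0.387 = 65.587
spread = NO-GO - GO = 65.587 - 65.032 = 0.5550

0.5550


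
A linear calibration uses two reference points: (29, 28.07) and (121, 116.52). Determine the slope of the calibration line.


slope = (y2 - y1) / (x2 - x1)
= (116.52 - 28.07) / (121 - 29)
= 88.4500 / 92
= 0.9614

0.9614


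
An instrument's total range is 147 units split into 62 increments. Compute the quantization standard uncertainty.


resolution = range / divisions
resolution = 147 / 62 = 2.3709677
u_res = resolution / (2*sqrt(3))
u_res = 2.3709677 / 3.4641016
u_res = 0.6844

0.6844


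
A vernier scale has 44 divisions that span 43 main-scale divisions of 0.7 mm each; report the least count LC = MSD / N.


LC = MSD / n_div
= 0.7 / 44
= 0.0159

0.0159


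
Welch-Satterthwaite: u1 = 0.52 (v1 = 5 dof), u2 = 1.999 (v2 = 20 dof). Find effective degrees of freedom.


uc = sqrt(u1^2 + u2^2) = sqrt(0.52^2 + 1.999^2) = 2.0655268
v_eff = uc^4 / (u1^4/v1 + u2^4/v2)
= 2.0655268^4 / (0.52^4/5 + 1.999^4/20)
= 18.202177 / 0.81302443
v_eff = 22.3882

22.3882


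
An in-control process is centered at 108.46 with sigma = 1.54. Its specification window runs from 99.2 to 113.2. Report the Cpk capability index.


Cpu = (USL - mean) / (3*sigma) = (113.2 - 108.46) / (3*1.54) = 1.0260
Cpl = (mean - LSL) / (3*sigma) = (108.46 - 99.2) / (3*1.54) = 2.0043
Cpk = min(Cpu, Cpl) = 1.0260

1.0260


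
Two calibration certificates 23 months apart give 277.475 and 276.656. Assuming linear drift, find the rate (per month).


rate = (v2 - v1) / months
= (276.656 - 277.475) / 23
= -0.8190 / 23
= -0.0356

-0.0356


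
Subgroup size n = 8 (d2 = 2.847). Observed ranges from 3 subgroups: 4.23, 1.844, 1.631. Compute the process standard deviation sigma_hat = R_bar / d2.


R_bar = (4.23 + 1.844 + 1.631) / 3
R_bar = 7.705 / 3 = 2.5683333
sigma_hat = R_bar / d2 = 2.5683333 / 2.847 = 0.9021

0.9021


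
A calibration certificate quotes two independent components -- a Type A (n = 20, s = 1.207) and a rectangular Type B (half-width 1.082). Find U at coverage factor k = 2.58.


u_A = s / sqrt(n) = 1.207 / sqrt(20) = 0.2698934
u_B = half_width / sqrt(3) = 1.082 / sqrt(3) = 0.62469299
uc = sqrt(u_A^2 + u_B^2) = sqrt(0.2698934^2 + 0.62469299^2) = 0.68050259
U = k * uc = 2.58 * 0.68050259
U = 1.7557

1.7557


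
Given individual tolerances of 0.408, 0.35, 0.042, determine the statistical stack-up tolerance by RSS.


RSS = sqrt(0.408^2 + 0.35^2 + 0.042^2)
= sqrt(0.290728)
= 0.5392

0.5392


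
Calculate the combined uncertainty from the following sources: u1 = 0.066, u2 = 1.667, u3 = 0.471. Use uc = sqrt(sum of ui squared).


uc = sqrt(0.066^2 + 1.667^2 + 0.471^2)
uc = sqrt(3.005086)
uc = 1.7335

1.7335


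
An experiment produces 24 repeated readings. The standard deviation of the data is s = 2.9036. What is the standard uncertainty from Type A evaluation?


u_A = s / sqrt(n)
u_A = 2.9036 / sqrt(24)
u_A = 2.9036 / 4.8989795
u_A = 0.5927

0.5927


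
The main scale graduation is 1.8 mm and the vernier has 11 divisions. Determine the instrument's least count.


LC = MSD / n_div
= 1.8 / 11
= 0.1636

0.1636


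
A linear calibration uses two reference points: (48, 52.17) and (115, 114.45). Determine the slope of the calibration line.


slope = (y2 - y1) / (x2 - x1)
= (114.45 - 52.17) / (115 - 48)
= 62.2800 / 67
= 0.9296

0.9296


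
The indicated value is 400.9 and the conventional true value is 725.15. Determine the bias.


Systematic error = measured - true
= 400.9 - 725.15
= -324.2500

-324.2500


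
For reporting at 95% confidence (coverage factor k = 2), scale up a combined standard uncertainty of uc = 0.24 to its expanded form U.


U = k * uc
U = 2 * 0.24
U = 0.4800

0.4800


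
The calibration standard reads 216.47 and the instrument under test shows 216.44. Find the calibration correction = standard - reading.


Correction = standard - reading
= 216.47 - 216.44
= 0.0300

0.0300


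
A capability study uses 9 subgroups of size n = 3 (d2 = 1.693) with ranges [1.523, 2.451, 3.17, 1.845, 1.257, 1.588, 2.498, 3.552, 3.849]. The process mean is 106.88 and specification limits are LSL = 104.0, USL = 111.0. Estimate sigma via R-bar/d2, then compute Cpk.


R_bar = (1.523 + 2.451 + 3.17 + 1.845 + 1.257 + 1.588 + 2.498 + 3.552 + 3.849) / 9 = 2.4147778
sigma = R_bar / d2 = 2.4147778 / 1.693 = 1.4263307
Cp = (USL - LSL)/(6*sigma) = (111.0 - 104.0)/(6*1.4263307) = 0.8179
Cpu = (111.0 - 106.88)/(3*1.4263307) = 0.9628
Cpl = (106.88 - 104.0)/(3*1.4263307) = 0.6731
Cpk = min(Cpu, Cpl) = 0.6731

0.6731


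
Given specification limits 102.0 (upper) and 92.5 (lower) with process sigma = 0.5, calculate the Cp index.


Cp = (USL - LSL) / (6 * sigma)
= (102.0 - 92.5) / (6 * 0.5)
= 9.5000 / 3.0000
= 3.1667

3.1667


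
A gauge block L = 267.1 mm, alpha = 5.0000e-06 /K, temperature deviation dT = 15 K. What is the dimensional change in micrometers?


dL = L * alpha * dT
= 267.1 * 5.0000e-06 * 15
= 0.0200325 mm
dL_um = 0.0200325 * 1000 = 20.0325 um

20.0325


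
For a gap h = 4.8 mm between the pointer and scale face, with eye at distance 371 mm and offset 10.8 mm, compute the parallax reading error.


error = h * offset / d
= 4.8 * 10.8 / 371
= 0.1397

0.1397


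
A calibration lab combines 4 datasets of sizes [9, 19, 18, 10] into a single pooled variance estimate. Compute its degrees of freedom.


nu = sum_i (n_i - 1)
nu = ((9 - 1) + (19 - 1) + (18 - 1) + (10 - 1))
nu = 8 + 18 + 17 + 9
nu = 52

52


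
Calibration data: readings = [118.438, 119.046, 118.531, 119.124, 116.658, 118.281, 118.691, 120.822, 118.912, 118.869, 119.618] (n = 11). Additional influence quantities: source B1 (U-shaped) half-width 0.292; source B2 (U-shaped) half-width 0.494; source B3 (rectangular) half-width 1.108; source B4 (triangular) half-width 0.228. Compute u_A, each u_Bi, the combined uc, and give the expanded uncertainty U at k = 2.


mean = (118.438 + 119.046 + 118.531 + 119.124 + 116.658 + 118.281 + 118.691 + 120.822 + 118.912 + 118.869 + 119.618) / 11 = 118.8172727
s = sqrt(sum((x - mean)^2)/(n-1)) = 1.0004966
u_A = s / sqrt(n) = 1.0004966 / sqrt(11) = 0.30166108
u_B1 = 0.292 / sqrt(2) = 0.20647518
u_B2 = 0.494 / sqrt(2) = 0.34931075
u_B3 = 1.108 / sqrt(3) = 0.6397041
u_B4 = 0.228 / sqrt(6) = 0.09308061
uc = sqrt(0.30166108^2 + 0.20647518^2 + 0.34931075^2 + 0.6397041^2 + 0.09308061^2) = 0.82069162
U = k * uc = 2 * 0.82069162
U = 1.6414

1.6414


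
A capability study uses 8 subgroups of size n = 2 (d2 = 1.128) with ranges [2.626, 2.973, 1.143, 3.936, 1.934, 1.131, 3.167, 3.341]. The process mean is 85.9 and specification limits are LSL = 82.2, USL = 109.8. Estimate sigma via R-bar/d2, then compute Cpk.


R_bar = (2.626 + 2.973 + 1.143 + 3.936 + 1.934 + 1.131 + 3.167 + 3.341) / 8 = 2.531375
sigma = R_bar / d2 = 2.531375 / 1.128 = 2.2441268
Cp = (USL - LSL)/(6*sigma) = (109.8 - 82.2)/(6*2.2441268) = 2.0498
Cpu = (109.8 - 85.9)/(3*2.2441268) = 3.5500
Cpl = (85.9 - 82.2)/(3*2.2441268) = 0.5496
Cpk = min(Cpu, Cpl) = 0.5496

0.5496


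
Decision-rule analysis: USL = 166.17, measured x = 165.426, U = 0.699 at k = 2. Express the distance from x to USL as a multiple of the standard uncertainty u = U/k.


u = U / k = 0.699 / 2 = 0.3495
margin = |USL - x| = |166.17 - 165.426| = 0.744
z = margin / u = 0.744 / 0.3495
z = 2.1288

2.1288


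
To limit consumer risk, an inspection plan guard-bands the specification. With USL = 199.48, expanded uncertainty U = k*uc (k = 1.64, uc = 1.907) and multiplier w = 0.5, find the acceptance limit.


U = k * uc = 1.64 * 1.907 = 3.12748
guard band g = w * U = 0.5 * 3.12748 = 1.56374
AL = USL - g = 199.48 - 1.56374
AL = 197.9163

197.9163


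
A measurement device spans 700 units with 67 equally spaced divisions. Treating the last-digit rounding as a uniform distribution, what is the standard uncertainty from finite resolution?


resolution = range / divisions
resolution = 700 / 67 = 10.447761
u_res = resolution / (2*sqrt(3))
u_res = 10.447761 / 3.4641016
u_res = 3.0160

3.0160


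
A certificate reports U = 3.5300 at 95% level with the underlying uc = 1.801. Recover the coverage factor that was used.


k = U / uc
k = 3.5300 / 1.801
k = 1.96

1.96


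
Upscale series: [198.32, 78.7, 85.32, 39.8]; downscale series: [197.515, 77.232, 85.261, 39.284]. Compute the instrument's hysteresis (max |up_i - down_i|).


|198.32 - 197.515| = 0.8050
|78.7 - 77.232| = 1.4680
|85.32 - 85.261| = 0.0590
|39.8 - 39.284| = 0.5160
hysteresis = max(diffs) = 1.4680

1.4680


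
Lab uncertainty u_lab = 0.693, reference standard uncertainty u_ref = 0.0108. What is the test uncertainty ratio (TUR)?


TUR = u_lab / u_ref
= 0.693 / 0.0108
= 64.1667

64.1667


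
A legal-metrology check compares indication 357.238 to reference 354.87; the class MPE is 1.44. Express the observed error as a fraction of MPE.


e = indication - reference = 357.238 - 354.87 = 2.3680
|e| = 2.3680
ratio = |e| / MPE = 2.3680 / 1.44
ratio = 1.6444

1.6444


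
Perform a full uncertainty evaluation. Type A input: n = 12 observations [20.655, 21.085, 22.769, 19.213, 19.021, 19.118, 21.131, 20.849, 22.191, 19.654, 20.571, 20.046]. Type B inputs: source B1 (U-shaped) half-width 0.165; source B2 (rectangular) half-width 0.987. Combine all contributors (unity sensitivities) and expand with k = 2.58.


mean = (20.655 + 21.085 + 22.769 + 19.213 + 19.021 + 19.118 + 21.131 + 20.849 + 22.191 + 19.654 + 20.571 + 20.046) / 12 = 20.52525
s = sqrt(sum((x - mean)^2)/(n-1)) = 1.1896145
u_A = s / sqrt(n) = 1.1896145 / sqrt(12) = 0.34341213
u_B1 = 0.165 / sqrt(2) = 0.11667262
u_B2 = 0.987 / sqrt(3) = 0.56984472
uc = sqrt(0.34341213^2 + 0.11667262^2 + 0.56984472^2) = 0.67547568
U = k * uc = 2.58 * 0.67547568
U = 1.7427

1.7427


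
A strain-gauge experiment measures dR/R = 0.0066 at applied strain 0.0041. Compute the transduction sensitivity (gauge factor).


GF = (dR/R) / epsilon
= 0.0066 / 0.0041
= 1.6098

1.6098


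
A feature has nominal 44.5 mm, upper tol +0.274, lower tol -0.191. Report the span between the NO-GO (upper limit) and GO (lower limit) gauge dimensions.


GO = nominal - lower_tol (smallest hole = maximum material condition)
GO = 44.5 - 0.191 = 44.309
NO-GO = nominal + upper_tol (largest hole = least material condition)
NO-GO = 44.5 + 0.274 = 44.774
spread = NO-GO - GO = 44.774 - 44.309 = 0.4650

0.4650


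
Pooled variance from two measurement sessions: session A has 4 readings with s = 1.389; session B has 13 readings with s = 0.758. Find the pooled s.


s_p = sqrt(((n1-1)*s1^2 + (n2-1)*s2^2) / (n1+n2-2))
numerator = (4-1)*1.389^2 + (13-1)*0.758^2 = 5.787963 + 6.894768 = 12.682731
denominator = 4 + 13 - 2 = 15
s_p^2 = 12.682731 / 15 = 0.8455154
s_p = sqrt(0.8455154) = 0.9195

0.9195


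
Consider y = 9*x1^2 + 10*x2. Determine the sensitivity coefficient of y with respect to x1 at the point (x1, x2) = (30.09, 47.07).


y = 9*x1^2 + 10*x2
dy/dx1 = 2*9*x1
Evaluate at x1 = 30.09: c1 = 18 * 30.09
c1 = 541.6200

541.6200


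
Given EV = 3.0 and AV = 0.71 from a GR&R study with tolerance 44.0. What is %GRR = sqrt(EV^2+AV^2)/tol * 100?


GRR = sqrt(EV^2 + AV^2) = sqrt(3.0^2 + 0.71^2) = 3.082872
%GRR = GRR / tol * 100 = 3.082872 / 44.0 * 100
%GRR = 7.0065

7.0065


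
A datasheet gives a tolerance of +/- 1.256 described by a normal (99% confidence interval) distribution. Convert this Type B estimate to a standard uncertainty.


u_B = half_width / 2.576
u_B = 1.256 / 2.576
u_B = 0.4876

0.4876


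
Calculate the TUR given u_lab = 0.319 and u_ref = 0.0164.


TUR = u_lab / u_ref
= 0.319 / 0.0164
= 19.4512

19.4512


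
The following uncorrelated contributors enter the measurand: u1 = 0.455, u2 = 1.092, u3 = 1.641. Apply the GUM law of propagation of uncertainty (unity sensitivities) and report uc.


uc = sqrt(0.455^2 + 1.092^2 + 1.641^2)
uc = sqrt(4.09237)
uc = 2.0230

2.0230


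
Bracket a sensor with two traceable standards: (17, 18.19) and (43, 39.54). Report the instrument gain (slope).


slope = (y2 - y1) / (x2 - x1)
= (39.54 - 18.19) / (43 - 17)
= 21.3500 / 26
= 0.8212

0.8212


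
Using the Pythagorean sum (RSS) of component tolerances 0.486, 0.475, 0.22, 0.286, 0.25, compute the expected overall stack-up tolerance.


RSS = sqrt(0.486^2 + 0.475^2 + 0.22^2 + 0.286^2 + 0.25^2)
= sqrt(0.654517)
= 0.8090

0.8090


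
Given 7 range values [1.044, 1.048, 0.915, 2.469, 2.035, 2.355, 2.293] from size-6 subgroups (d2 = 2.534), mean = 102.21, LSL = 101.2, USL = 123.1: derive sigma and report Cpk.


R_bar = (1.044 + 1.048 + 0.915 + 2.469 + 2.035 + 2.355 + 2.293) / 7 = 1.737
sigma = R_bar / d2 = 1.737 / 2.534 = 0.68547751
Cp = (USL - LSL)/(6*sigma) = (123.1 - 101.2)/(6*0.68547751) = 5.3248
Cpu = (123.1 - 102.21)/(3*0.68547751) = 10.1584
Cpl = (102.21 - 101.2)/(3*0.68547751) = 0.4911
Cpk = min(Cpu, Cpl) = 0.4911

0.4911


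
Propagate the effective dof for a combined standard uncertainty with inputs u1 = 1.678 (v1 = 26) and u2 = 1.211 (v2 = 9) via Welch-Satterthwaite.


uc = sqrt(u1^2 + u2^2) = sqrt(1.678^2 + 1.211^2) = 2.0693489
v_eff = uc^4 / (u1^4/v1 + u2^4/v2)
= 2.0693489^4 / (1.678^4/26 + 1.211^4/9)
= 18.337279 / 0.54389089
v_eff = 33.7150

33.7150


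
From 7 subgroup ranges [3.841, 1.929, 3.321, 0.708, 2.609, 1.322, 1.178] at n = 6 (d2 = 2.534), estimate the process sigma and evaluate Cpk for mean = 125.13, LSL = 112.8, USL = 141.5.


R_bar = (3.841 + 1.929 + 3.321 + 0.708 + 2.609 + 1.322 + 1.178) / 7 = 2.1297143
sigma = R_bar / d2 = 2.1297143 / 2.534 = 0.84045552
Cp = (USL - LSL)/(6*sigma) = (141.5 - 112.8)/(6*0.84045552) = 5.6914
Cpu = (141.5 - 125.13)/(3*0.84045552) = 6.4925
Cpl = (125.13 - 112.8)/(3*0.84045552) = 4.8902
Cpk = min(Cpu, Cpl) = 4.8902

4.8902


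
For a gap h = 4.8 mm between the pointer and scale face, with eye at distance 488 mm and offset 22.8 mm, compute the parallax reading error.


error = h * offset / d
= 4.8 * 22.8 / 488
= 0.2243

0.2243


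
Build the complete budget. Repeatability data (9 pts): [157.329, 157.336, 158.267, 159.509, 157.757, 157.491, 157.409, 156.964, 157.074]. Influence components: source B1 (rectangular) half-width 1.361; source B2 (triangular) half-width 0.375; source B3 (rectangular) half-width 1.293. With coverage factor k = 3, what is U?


mean = (157.329 + 157.336 + 158.267 + 159.509 + 157.757 + 157.491 + 157.409 + 156.964 + 157.074) / 9 = 157.6817778
s = sqrt(sum((x - mean)^2)/(n-1)) = 0.78472141
u_A = s / sqrt(n) = 0.78472141 / sqrt(9) = 0.2615738
u_B1 = 1.361 / sqrt(3) = 0.78577372
u_B2 = 0.375 / sqrt(6) = 0.15309311
u_B3 = 1.293 / sqrt(3) = 0.7465139
uc = sqrt(0.2615738^2 + 0.78577372^2 + 0.15309311^2 + 0.7465139^2) = 1.1254251
U = k * uc = 3 * 1.1254251
U = 3.3763

3.3763


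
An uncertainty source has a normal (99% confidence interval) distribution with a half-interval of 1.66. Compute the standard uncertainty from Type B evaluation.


u_B = half_width / 2.576
u_B = 1.66 / 2.576
u_B = 0.6444

0.6444


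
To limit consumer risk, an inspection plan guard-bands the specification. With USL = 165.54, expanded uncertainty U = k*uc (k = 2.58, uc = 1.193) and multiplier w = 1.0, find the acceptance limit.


U = k * uc = 2.58 * 1.193 = 3.07794
guard band g = w * U = 1.0 * 3.07794 = 3.07794
AL = USL - g = 165.54 - 3.07794
AL = 162.4621

162.4621


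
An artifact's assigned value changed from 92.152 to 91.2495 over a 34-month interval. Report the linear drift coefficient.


rate = (v2 - v1) / months
= (91.2495 - 92.152) / 34
= -0.9025 / 34
= -0.0265

-0.0265


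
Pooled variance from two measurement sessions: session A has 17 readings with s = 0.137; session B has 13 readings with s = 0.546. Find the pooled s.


s_p = sqrt(((n1-1)*s1^2 + (n2-1)*s2^2) / (n1+n2-2))
numerator = (17-1)*0.137^2 + (13-1)*0.546^2 = 0.300304 + 3.577392 = 3.877696
denominator = 17 + 13 - 2 = 28
s_p^2 = 3.877696 / 28 = 0.13848914
s_p = sqrt(0.13848914) = 0.3721

0.3721


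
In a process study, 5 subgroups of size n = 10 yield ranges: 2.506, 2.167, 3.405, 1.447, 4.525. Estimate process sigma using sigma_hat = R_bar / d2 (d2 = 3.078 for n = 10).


R_bar = (2.506 + 2.167 + 3.405 + 1.447 + 4.525) / 5
R_bar = 14.05 / 5 = 2.81
sigma_hat = R_bar / d2 = 2.81 / 3.078 = 0.9129

0.9129


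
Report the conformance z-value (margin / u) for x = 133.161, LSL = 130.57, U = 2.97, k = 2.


u = U / k = 2.97 / 2 = 1.485
margin = |LSL - x| = |130.57 - 133.161| = 2.591
z = margin / u = 2.591 / 1.485
z = 1.7448

1.7448


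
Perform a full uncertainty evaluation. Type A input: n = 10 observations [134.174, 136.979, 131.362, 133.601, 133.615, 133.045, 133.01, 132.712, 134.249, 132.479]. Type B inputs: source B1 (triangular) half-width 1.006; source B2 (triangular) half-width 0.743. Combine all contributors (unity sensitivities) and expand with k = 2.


mean = (134.174 + 136.979 + 131.362 + 133.601 + 133.615 + 133.045 + 133.01 + 132.712 + 134.249 + 132.479) / 10 = 133.5226
s = sqrt(sum((x - mean)^2)/(n-1)) = 1.4839358
u_A = s / sqrt(n) = 1.4839358 / sqrt(10) = 0.4692617
u_B1 = 1.006 / sqrt(6) = 0.41069778
u_B2 = 0.743 / sqrt(6) = 0.30332848
uc = sqrt(0.4692617^2 + 0.41069778^2 + 0.30332848^2) = 0.69346044
U = k * uc = 2 * 0.69346044
U = 1.3869

1.3869


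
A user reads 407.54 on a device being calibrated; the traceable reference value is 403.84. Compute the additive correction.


Correction = standard - reading
= 403.84 - 407.54
= -3.7000

-3.7000


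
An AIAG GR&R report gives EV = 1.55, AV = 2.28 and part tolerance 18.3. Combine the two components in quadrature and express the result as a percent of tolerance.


GRR = sqrt(EV^2 + AV^2) = sqrt(1.55^2 + 2.28^2) = 2.756973
%GRR = GRR / tol * 100 = 2.756973 / 18.3 * 100
%GRR = 15.0654

15.0654


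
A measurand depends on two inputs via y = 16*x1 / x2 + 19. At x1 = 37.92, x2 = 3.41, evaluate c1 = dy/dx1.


y = 16*x1 / x2 + 19
dy/dx1 = 16/x2
Evaluate at x2 = 3.41: c1 = 16 / 3.41
c1 = 4.6921

4.6921


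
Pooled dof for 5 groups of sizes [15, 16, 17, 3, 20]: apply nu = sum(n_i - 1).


nu = sum_i (n_i - 1)
nu = ((15 - 1) + (16 - 1) + (17 - 1) + (3 - 1) + (20 - 1))
nu = 14 + 15 + 16 + 2 + 19
nu = 66

66


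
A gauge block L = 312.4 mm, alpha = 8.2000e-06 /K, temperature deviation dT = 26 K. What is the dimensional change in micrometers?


dL = L * alpha * dT
= 312.4 * 8.2000e-06 * 26
= 0.0666037 mm
dL_um = 0.0666037 * 1000 = 66.6037 um

66.6037


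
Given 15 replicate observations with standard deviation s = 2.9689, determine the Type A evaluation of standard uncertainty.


u_A = s / sqrt(n)
u_A = 2.9689 / sqrt(15)
u_A = 2.9689 / 3.8729833
u_A = 0.7666

0.7666


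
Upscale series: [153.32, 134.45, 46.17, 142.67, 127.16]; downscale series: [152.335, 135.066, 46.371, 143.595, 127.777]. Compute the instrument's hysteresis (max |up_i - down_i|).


|153.32 - 152.335| = 0.9850
|134.45 - 135.066| = 0.6160
|46.17 - 46.371| = 0.2010
|142.67 - 143.595| = 0.9250
|127.16 - 127.777| = 0.6170
hysteresis = max(diffs) = 0.9850

0.9850


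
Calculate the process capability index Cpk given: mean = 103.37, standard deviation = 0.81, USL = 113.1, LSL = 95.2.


Cpu = (USL - mean) / (3*sigma) = (113.1 - 103.37) / (3*0.81) = 4.0041
Cpl = (mean - LSL) / (3*sigma) = (103.37 - 95.2) / (3*0.81) = 3.3621
Cpk = min(Cpu, Cpl) = 3.3621

3.3621


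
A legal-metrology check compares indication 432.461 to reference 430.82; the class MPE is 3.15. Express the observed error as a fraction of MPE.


e = indication - reference = 432.461 - 430.82 = 1.6410
|e| = 1.6410
ratio = |e| / MPE = 1.6410 / 3.15
ratio = 0.5210

0.5210


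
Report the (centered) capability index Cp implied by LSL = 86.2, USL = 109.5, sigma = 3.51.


Cp = (USL - LSL) / (6 * sigma)
= (109.5 - 86.2) / (6 * 3.51)
= 23.3000 / 21.0600
= 1.1064

1.1064


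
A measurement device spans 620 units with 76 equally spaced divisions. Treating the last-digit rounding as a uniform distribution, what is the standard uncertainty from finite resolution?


resolution = range / divisions
resolution = 620 / 76 = 8.1578947
u_res = resolution / (2*sqrt(3))
u_res = 8.1578947 / 3.4641016
u_res = 2.3550

2.3550


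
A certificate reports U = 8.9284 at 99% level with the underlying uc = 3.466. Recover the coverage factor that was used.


k = U / uc
k = 8.9284 / 3.466
k = 2.576

2.576
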